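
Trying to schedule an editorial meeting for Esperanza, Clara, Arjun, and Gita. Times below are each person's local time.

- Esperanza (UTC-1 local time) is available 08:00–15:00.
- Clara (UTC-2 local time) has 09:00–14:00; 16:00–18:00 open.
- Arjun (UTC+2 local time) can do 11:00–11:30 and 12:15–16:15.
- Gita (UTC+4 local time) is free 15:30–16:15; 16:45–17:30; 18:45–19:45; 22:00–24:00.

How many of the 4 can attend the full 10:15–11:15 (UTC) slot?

Esperanza in UTC: 09:00-16:00 (add 1h to convert from UTC-1).
Clara in UTC: 11:00-16:00, 18:00-20:00 (add 2h to convert from UTC-2).
Arjun in UTC: 09:00-09:30, 10:15-14:15 (subtract 2h to convert from UTC+2).
Gita in UTC: 11:30-12:15, 12:45-13:30, 14:45-15:45, 18:00-20:00 (subtract 4h to convert from UTC+4).
Esperanza and Arjun can make the full 10:15-11:15 slot — that's 2.

2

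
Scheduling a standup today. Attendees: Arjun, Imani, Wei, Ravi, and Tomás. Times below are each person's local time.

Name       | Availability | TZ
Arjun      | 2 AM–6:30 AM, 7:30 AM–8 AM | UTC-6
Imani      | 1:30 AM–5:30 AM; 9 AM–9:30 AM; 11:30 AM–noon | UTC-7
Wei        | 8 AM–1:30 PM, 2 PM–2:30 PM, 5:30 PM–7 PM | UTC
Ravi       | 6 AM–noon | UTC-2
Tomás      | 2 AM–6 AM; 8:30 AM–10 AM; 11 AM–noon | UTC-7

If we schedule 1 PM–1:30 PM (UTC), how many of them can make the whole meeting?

Arjun in UTC: 08:00-12:30, 13:30-14:00 (add 6h to convert from UTC-6).
Imani in UTC: 08:30-12:30, 16:00-16:30, 18:30-19:00 (add 7h to convert from UTC-7).
Wei in UTC: 08:00-13:30, 14:00-14:30, 17:30-19:00.
Ravi in UTC: 08:00-14:00 (add 2h to convert from UTC-2).
Tomás in UTC: 09:00-13:00, 15:30-17:00, 18:00-19:00 (add 7h to convert from UTC-7).
Wei and Ravi can make the full 13:00-13:30 slot — that's 2.

2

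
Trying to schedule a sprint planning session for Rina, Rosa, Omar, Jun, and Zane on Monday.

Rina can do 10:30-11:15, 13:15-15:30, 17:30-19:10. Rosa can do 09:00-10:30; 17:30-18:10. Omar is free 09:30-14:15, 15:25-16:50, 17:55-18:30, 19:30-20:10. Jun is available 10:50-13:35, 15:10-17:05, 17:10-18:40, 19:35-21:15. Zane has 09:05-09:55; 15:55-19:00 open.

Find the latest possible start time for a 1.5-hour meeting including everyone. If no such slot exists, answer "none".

none

Rina ∩ Rosa: 17:30-18:10.
Rina ∩ Rosa ∩ Omar: 17:55-18:10.
Rina ∩ Rosa ∩ Omar ∩ Jun: 17:55-18:10.
Rina ∩ Rosa ∩ Omar ∩ Jun ∩ Zane: 17:55-18:10.
No common window is at least 90 minutes long.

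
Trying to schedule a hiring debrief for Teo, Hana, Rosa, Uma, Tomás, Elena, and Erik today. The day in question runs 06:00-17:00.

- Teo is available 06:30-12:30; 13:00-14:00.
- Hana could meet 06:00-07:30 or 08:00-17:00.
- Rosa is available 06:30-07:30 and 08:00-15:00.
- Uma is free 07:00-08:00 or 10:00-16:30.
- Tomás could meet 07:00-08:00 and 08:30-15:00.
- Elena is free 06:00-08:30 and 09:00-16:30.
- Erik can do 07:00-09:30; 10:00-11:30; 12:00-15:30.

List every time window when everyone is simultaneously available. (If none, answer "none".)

07:00-07:30, 10:00-11:30, 12:00-12:30, 13:00-14:00

Teo ∩ Hana: 06:30-07:30, 08:00-12:30, 13:00-14:00.
Teo ∩ Hana ∩ Rosa: 06:30-07:30, 08:00-12:30, 13:00-14:00.
Teo ∩ Hana ∩ Rosa ∩ Uma: 07:00-07:30, 10:00-12:30, 13:00-14:00.
Teo ∩ Hana ∩ Rosa ∩ Uma ∩ Tomás: 07:00-07:30, 10:00-12:30, 13:00-14:00.
Teo ∩ Hana ∩ Rosa ∩ Uma ∩ Tomás ∩ Elena: 07:00-07:30, 10:00-12:30, 13:00-14:00.
Teo ∩ Hana ∩ Rosa ∩ Uma ∩ Tomás ∩ Elena ∩ Erik: 07:00-07:30, 10:00-11:30, 12:00-12:30, 13:00-14:00.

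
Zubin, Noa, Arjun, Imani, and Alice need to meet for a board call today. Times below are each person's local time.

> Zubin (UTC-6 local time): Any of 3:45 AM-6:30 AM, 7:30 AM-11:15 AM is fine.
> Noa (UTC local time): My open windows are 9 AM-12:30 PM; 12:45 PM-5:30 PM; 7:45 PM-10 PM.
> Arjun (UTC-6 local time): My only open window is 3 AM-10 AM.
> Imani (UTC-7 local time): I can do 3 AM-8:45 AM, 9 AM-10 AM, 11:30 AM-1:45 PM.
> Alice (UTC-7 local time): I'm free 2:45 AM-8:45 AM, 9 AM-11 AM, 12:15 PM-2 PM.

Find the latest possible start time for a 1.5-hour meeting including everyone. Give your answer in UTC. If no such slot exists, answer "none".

14:15

Zubin in UTC: 09:45-12:30, 13:30-17:15 (add 6h to convert from UTC-6).
Noa in UTC: 09:00-12:30, 12:45-17:30, 19:45-22:00.
Arjun in UTC: 09:00-16:00 (add 6h to convert from UTC-6).
Imani in UTC: 10:00-15:45, 16:00-17:00, 18:30-20:45 (add 7h to convert from UTC-7).
Alice in UTC: 09:45-15:45, 16:00-18:00, 19:15-21:00 (add 7h to convert from UTC-7).
Zubin ∩ Noa: 09:45-12:30, 13:30-17:15.
Zubin ∩ Noa ∩ Arjun: 09:45-12:30, 13:30-16:00.
Zubin ∩ Noa ∩ Arjun ∩ Imani: 10:00-12:30, 13:30-15:45.
Zubin ∩ Noa ∩ Arjun ∩ Imani ∩ Alice: 10:00-12:30, 13:30-15:45.
The last common window of at least 90 minutes is 13:30-15:45; a 90-minute meeting can start as late as 14:15 and still end by 15:45.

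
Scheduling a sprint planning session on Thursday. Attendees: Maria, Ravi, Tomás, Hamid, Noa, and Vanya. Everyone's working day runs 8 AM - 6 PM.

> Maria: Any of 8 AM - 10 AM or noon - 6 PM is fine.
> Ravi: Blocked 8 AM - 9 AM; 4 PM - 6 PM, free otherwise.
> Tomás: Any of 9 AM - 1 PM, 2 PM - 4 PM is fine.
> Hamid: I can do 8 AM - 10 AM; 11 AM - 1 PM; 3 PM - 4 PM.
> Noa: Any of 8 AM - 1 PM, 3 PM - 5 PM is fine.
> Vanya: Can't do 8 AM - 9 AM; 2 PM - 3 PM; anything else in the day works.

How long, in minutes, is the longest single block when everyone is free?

Maria free: 08:00-10:00, 12:00-18:00.
Ravi free: 09:00-16:00 (invert busy blocks within the working day).
Tomás free: 09:00-13:00, 14:00-16:00.
Hamid free: 08:00-10:00, 11:00-13:00, 15:00-16:00.
Noa free: 08:00-13:00, 15:00-17:00.
Vanya free: 09:00-14:00, 15:00-18:00 (invert busy blocks within the working day).
Maria ∩ Ravi: 09:00-10:00, 12:00-16:00.
Maria ∩ Ravi ∩ Tomás: 09:00-10:00, 12:00-13:00, 14:00-16:00.
Maria ∩ Ravi ∩ Tomás ∩ Hamid: 09:00-10:00, 12:00-13:00, 15:00-16:00.
Maria ∩ Ravi ∩ Tomás ∩ Hamid ∩ Noa: 09:00-10:00, 12:00-13:00, 15:00-16:00.
Maria ∩ Ravi ∩ Tomás ∩ Hamid ∩ Noa ∩ Vanya: 09:00-10:00, 12:00-13:00, 15:00-16:00.
The longest is 09:00-10:00 at 60 minutes.

60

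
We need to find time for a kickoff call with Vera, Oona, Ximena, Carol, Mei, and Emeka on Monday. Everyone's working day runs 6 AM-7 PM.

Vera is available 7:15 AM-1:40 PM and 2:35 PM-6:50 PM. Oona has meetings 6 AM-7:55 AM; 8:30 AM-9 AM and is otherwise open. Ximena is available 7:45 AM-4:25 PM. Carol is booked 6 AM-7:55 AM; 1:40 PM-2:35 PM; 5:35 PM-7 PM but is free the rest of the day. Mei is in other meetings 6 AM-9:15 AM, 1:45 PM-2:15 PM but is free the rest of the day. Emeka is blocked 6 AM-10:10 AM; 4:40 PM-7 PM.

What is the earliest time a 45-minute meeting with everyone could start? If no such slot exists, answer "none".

Vera free: 07:15-13:40, 14:35-18:50.
Oona free: 07:55-08:30, 09:00-19:00 (invert busy blocks within the working day).
Ximena free: 07:45-16:25.
Carol free: 07:55-13:40, 14:35-17:35 (invert busy blocks within the working day).
Mei free: 09:15-13:45, 14:15-19:00 (invert busy blocks within the working day).
Emeka free: 10:10-16:40 (invert busy blocks within the working day).
Vera ∩ Oona: 07:55-08:30, 09:00-13:40, 14:35-18:50.
Vera ∩ Oona ∩ Ximena: 07:55-08:30, 09:00-13:40, 14:35-16:25.
Vera ∩ Oona ∩ Ximena ∩ Carol: 07:55-08:30, 09:00-13:40, 14:35-16:25.
Vera ∩ Oona ∩ Ximena ∩ Carol ∩ Mei: 09:15-13:40, 14:35-16:25.
Vera ∩ Oona ∩ Ximena ∩ Carol ∩ Mei ∩ Emeka: 10:10-13:40, 14:35-16:25.
The first common window of at least 45 minutes is 10:10-13:40, so the earliest start is 10:10.

10:10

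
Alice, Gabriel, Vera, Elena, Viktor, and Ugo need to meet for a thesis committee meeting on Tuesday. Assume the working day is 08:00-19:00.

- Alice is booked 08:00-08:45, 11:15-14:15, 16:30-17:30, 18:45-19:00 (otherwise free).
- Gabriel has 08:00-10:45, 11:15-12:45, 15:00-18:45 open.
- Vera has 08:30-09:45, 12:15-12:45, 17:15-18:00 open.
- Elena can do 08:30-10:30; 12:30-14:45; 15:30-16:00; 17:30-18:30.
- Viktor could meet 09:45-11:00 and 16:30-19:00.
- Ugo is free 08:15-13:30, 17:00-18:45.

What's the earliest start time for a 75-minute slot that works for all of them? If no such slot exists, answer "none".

Alice free: 08:45-11:15, 14:15-16:30, 17:30-18:45 (invert busy blocks within the working day).
Gabriel free: 08:00-10:45, 11:15-12:45, 15:00-18:45.
Vera free: 08:30-09:45, 12:15-12:45, 17:15-18:00.
Elena free: 08:30-10:30, 12:30-14:45, 15:30-16:00, 17:30-18:30.
Viktor free: 09:45-11:00, 16:30-19:00.
Ugo free: 08:15-13:30, 17:00-18:45.
Alice ∩ Gabriel: 08:45-10:45, 15:00-16:30, 17:30-18:45.
Alice ∩ Gabriel ∩ Vera: 08:45-09:45, 17:30-18:00.
Alice ∩ Gabriel ∩ Vera ∩ Elena: 08:45-09:45, 17:30-18:00.
Alice ∩ Gabriel ∩ Vera ∩ Elena ∩ Viktor: 17:30-18:00.
Alice ∩ Gabriel ∩ Vera ∩ Elena ∩ Viktor ∩ Ugo: 17:30-18:00.
No common window is at least 75 minutes long.

none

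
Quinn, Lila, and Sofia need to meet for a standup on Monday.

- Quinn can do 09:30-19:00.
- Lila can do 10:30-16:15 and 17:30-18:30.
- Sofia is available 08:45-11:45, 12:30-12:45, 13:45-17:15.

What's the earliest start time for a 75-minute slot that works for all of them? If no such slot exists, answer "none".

Quinn ∩ Lila: 10:30-16:15, 17:30-18:30.
Quinn ∩ Lila ∩ Sofia: 10:30-11:45, 12:30-12:45, 13:45-16:15.
Those are the intersection windows.
The first common window of at least 75 minutes is 10:30-11:45, so the earliest start is 10:30.

10:30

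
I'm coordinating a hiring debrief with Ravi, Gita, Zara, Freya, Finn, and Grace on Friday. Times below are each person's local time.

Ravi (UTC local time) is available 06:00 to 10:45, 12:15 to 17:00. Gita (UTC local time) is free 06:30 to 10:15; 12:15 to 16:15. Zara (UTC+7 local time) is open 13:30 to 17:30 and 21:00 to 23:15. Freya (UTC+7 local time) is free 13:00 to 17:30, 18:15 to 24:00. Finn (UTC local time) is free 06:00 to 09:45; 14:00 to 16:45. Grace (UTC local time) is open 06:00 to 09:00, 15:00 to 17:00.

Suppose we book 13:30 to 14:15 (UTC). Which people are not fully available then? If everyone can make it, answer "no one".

Ravi in UTC: 06:00-10:45, 12:15-17:00.
Gita in UTC: 06:30-10:15, 12:15-16:15.
Zara in UTC: 06:30-10:30, 14:00-16:15 (subtract 7h to convert from UTC+7).
Freya in UTC: 06:00-10:30, 11:15-17:00 (subtract 7h to convert from UTC+7).
Finn in UTC: 06:00-09:45, 14:00-16:45.
Grace in UTC: 06:00-09:00, 15:00-17:00.
Ravi: free for 13:30-14:15. Gita: free for 13:30-14:15. Zara: not fully free for 13:30-14:15. Freya: free for 13:30-14:15. Finn: not fully free for 13:30-14:15. Grace: not fully free for 13:30-14:15.

Finn, Grace, Zara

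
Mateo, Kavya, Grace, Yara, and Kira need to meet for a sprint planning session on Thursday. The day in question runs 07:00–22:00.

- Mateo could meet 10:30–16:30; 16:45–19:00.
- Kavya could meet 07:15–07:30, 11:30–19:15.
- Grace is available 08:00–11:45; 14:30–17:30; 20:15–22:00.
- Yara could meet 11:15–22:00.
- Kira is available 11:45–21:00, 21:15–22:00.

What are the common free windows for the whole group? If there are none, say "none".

Mateo ∩ Kavya: 11:30-16:30, 16:45-19:00.
Mateo ∩ Kavya ∩ Grace: 11:30-11:45, 14:30-16:30, 16:45-17:30.
Mateo ∩ Kavya ∩ Grace ∩ Yara: 11:30-11:45, 14:30-16:30, 16:45-17:30.
Mateo ∩ Kavya ∩ Grace ∩ Yara ∩ Kira: 14:30-16:30, 16:45-17:30.
So the common availability across everyone is 14:30-16:30, 16:45-17:30.

14:30-16:30, 16:45-17:30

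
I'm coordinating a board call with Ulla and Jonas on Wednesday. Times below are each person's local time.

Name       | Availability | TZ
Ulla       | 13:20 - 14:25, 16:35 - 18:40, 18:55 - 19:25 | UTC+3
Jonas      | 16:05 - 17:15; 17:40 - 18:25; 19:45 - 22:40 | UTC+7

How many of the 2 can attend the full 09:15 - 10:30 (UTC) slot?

0

Ulla in UTC: 10:20-11:25, 13:35-15:40, 15:55-16:25 (subtract 3h to convert from UTC+3).
Jonas in UTC: 09:05-10:15, 10:40-11:25, 12:45-15:40 (subtract 7h to convert from UTC+7).
nobody can make the full 09:15-10:30 slot — that's 0.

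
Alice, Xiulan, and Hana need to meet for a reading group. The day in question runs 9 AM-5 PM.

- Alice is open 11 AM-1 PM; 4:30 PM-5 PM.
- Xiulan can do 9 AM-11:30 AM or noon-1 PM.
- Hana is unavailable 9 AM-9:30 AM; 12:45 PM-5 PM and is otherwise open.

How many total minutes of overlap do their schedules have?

Alice free: 11:00-13:00, 16:30-17:00.
Xiulan free: 09:00-11:30, 12:00-13:00.
Hana free: 09:30-12:45 (invert busy blocks within the working day).
Alice ∩ Xiulan: 11:00-11:30, 12:00-13:00.
Alice ∩ Xiulan ∩ Hana: 11:00-11:30, 12:00-12:45.
Summing the common windows: 30 + 45 = 75 minutes.

75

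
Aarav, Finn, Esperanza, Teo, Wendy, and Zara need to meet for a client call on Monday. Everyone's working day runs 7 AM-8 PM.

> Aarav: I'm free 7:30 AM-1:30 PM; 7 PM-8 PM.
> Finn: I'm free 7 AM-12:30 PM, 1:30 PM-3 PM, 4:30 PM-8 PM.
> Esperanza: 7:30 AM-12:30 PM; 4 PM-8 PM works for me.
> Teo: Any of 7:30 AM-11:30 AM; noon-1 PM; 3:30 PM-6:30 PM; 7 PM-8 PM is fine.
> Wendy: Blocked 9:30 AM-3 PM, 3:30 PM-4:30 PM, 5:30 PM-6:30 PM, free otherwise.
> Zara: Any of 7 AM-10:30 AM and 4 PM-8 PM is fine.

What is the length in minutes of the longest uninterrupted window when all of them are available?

120

Aarav free: 07:30-13:30, 19:00-20:00.
Finn free: 07:00-12:30, 13:30-15:00, 16:30-20:00.
Esperanza free: 07:30-12:30, 16:00-20:00.
Teo free: 07:30-11:30, 12:00-13:00, 15:30-18:30, 19:00-20:00.
Wendy free: 07:00-09:30, 15:00-15:30, 16:30-17:30, 18:30-20:00 (invert busy blocks within the working day).
Zara free: 07:00-10:30, 16:00-20:00.
Aarav ∩ Finn: 07:30-12:30, 19:00-20:00.
Aarav ∩ Finn ∩ Esperanza: 07:30-12:30, 19:00-20:00.
Aarav ∩ Finn ∩ Esperanza ∩ Teo: 07:30-11:30, 12:00-12:30, 19:00-20:00.
Aarav ∩ Finn ∩ Esperanza ∩ Teo ∩ Wendy: 07:30-09:30, 19:00-20:00.
Aarav ∩ Finn ∩ Esperanza ∩ Teo ∩ Wendy ∩ Zara: 07:30-09:30, 19:00-20:00.
The longest is 07:30-09:30 at 120 minutes.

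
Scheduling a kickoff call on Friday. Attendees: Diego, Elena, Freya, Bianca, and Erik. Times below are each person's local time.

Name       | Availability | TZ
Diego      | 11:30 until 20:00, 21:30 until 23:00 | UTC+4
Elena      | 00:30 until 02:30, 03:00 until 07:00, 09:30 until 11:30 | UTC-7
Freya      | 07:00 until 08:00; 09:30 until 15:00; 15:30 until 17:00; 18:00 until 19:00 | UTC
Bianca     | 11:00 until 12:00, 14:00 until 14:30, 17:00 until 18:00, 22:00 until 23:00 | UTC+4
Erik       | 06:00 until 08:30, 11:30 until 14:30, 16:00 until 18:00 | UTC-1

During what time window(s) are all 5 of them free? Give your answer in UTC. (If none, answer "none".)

Diego in UTC: 07:30-16:00, 17:30-19:00 (subtract 4h to convert from UTC+4).
Elena in UTC: 07:30-09:30, 10:00-14:00, 16:30-18:30 (add 7h to convert from UTC-7).
Freya in UTC: 07:00-08:00, 09:30-15:00, 15:30-17:00, 18:00-19:00.
Bianca in UTC: 07:00-08:00, 10:00-10:30, 13:00-14:00, 18:00-19:00 (subtract 4h to convert from UTC+4).
Erik in UTC: 07:00-09:30, 12:30-15:30, 17:00-19:00 (add 1h to convert from UTC-1).
Diego ∩ Elena: 07:30-09:30, 10:00-14:00, 17:30-18:30.
Diego ∩ Elena ∩ Freya: 07:30-08:00, 10:00-14:00, 18:00-18:30.
Diego ∩ Elena ∩ Freya ∩ Bianca: 07:30-08:00, 10:00-10:30, 13:00-14:00, 18:00-18:30.
Diego ∩ Elena ∩ Freya ∩ Bianca ∩ Erik: 07:30-08:00, 13:00-14:00, 18:00-18:30.

07:30-08:00, 13:00-14:00, 18:00-18:30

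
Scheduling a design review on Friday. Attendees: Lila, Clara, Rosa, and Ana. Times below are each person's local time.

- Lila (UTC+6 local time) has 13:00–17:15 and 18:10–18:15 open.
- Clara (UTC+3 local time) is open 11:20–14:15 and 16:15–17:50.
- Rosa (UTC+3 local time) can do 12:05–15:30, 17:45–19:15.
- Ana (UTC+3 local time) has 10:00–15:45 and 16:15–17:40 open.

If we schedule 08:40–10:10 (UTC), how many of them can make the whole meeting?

Lila in UTC: 07:00-11:15, 12:10-12:15 (subtract 6h to convert from UTC+6).
Clara in UTC: 08:20-11:15, 13:15-14:50 (subtract 3h to convert from UTC+3).
Rosa in UTC: 09:05-12:30, 14:45-16:15 (subtract 3h to convert from UTC+3).
Ana in UTC: 07:00-12:45, 13:15-14:40 (subtract 3h to convert from UTC+3).
Lila, Clara, and Ana can make the full 08:40-10:10 slot — that's 3.

3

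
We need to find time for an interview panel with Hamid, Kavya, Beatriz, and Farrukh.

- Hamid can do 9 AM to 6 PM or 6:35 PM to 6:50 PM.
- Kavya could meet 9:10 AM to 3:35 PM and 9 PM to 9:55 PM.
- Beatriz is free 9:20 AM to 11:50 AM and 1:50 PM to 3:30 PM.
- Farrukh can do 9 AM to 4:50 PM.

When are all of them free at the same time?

09:20-11:50, 13:50-15:30

Hamid ∩ Kavya: 09:10-15:35.
Hamid ∩ Kavya ∩ Beatriz: 09:20-11:50, 13:50-15:30.
Hamid ∩ Kavya ∩ Beatriz ∩ Farrukh: 09:20-11:50, 13:50-15:30.
So the common availability across everyone is 09:20-11:50, 13:50-15:30.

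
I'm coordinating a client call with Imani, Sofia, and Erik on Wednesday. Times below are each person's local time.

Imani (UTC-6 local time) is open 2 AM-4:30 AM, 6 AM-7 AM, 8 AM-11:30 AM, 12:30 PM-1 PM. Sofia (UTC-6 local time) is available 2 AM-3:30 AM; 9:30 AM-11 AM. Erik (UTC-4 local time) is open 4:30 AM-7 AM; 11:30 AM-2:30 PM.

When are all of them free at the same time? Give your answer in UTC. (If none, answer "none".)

08:30-09:30, 15:30-17:00

Imani in UTC: 08:00-10:30, 12:00-13:00, 14:00-17:30, 18:30-19:00 (add 6h to convert from UTC-6).
Sofia in UTC: 08:00-09:30, 15:30-17:00 (add 6h to convert from UTC-6).
Erik in UTC: 08:30-11:00, 15:30-18:30 (add 4h to convert from UTC-4).
Imani ∩ Sofia: 08:00-09:30, 15:30-17:00.
Imani ∩ Sofia ∩ Erik: 08:30-09:30, 15:30-17:00.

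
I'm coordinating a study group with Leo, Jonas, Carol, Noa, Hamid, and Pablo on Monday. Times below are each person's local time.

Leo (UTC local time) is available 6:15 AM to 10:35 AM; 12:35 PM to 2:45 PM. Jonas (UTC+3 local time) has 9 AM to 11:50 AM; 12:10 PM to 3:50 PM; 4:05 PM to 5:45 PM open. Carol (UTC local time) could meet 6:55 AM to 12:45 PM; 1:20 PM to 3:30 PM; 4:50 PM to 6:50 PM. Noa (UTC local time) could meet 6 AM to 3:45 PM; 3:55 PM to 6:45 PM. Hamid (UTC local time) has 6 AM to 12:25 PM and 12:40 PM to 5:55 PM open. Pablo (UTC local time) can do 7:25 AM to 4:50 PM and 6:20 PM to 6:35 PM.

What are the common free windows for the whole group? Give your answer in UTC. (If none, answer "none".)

Leo in UTC: 06:15-10:35, 12:35-14:45.
Jonas in UTC: 06:00-08:50, 09:10-12:50, 13:05-14:45 (subtract 3h to convert from UTC+3).
Carol in UTC: 06:55-12:45, 13:20-15:30, 16:50-18:50.
Noa in UTC: 06:00-15:45, 15:55-18:45.
Hamid in UTC: 06:00-12:25, 12:40-17:55.
Pablo in UTC: 07:25-16:50, 18:20-18:35.
Leo ∩ Jonas: 06:15-08:50, 09:10-10:35, 12:35-12:50, 13:05-14:45.
Leo ∩ Jonas ∩ Carol: 06:55-08:50, 09:10-10:35, 12:35-12:45, 13:20-14:45.
Leo ∩ Jonas ∩ Carol ∩ Noa: 06:55-08:50, 09:10-10:35, 12:35-12:45, 13:20-14:45.
Leo ∩ Jonas ∩ Carol ∩ Noa ∩ Hamid: 06:55-08:50, 09:10-10:35, 12:40-12:45, 13:20-14:45.
Leo ∩ Jonas ∩ Carol ∩ Noa ∩ Hamid ∩ Pablo: 07:25-08:50, 09:10-10:35, 12:40-12:45, 13:20-14:45.
So the common availability across everyone is 07:25-08:50, 09:10-10:35, 12:40-12:45, 13:20-14:45.

07:25-08:50, 09:10-10:35, 12:40-12:45, 13:20-14:45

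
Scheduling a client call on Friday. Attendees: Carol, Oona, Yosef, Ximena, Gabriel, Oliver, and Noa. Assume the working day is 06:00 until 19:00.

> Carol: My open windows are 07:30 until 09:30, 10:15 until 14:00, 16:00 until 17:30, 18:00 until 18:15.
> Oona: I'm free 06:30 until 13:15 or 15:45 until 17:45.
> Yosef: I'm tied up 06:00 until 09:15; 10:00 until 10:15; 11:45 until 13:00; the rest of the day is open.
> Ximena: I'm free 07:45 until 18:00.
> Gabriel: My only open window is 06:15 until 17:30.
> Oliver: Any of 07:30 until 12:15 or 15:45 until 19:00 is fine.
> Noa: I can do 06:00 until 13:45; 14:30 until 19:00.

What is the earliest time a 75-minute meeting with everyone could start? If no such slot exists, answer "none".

10:15

Carol free: 07:30-09:30, 10:15-14:00, 16:00-17:30, 18:00-18:15.
Oona free: 06:30-13:15, 15:45-17:45.
Yosef free: 09:15-10:00, 10:15-11:45, 13:00-19:00 (invert busy blocks within the working day).
Ximena free: 07:45-18:00.
Gabriel free: 06:15-17:30.
Oliver free: 07:30-12:15, 15:45-19:00.
Noa free: 06:00-13:45, 14:30-19:00.
Carol ∩ Oona: 07:30-09:30, 10:15-13:15, 16:00-17:30.
Carol ∩ Oona ∩ Yosef: 09:15-09:30, 10:15-11:45, 13:00-13:15, 16:00-17:30.
Carol ∩ Oona ∩ Yosef ∩ Ximena: 09:15-09:30, 10:15-11:45, 13:00-13:15, 16:00-17:30.
Carol ∩ Oona ∩ Yosef ∩ Ximena ∩ Gabriel: 09:15-09:30, 10:15-11:45, 13:00-13:15, 16:00-17:30.
Carol ∩ Oona ∩ Yosef ∩ Ximena ∩ Gabriel ∩ Oliver: 09:15-09:30, 10:15-11:45, 16:00-17:30.
Carol ∩ Oona ∩ Yosef ∩ Ximena ∩ Gabriel ∩ Oliver ∩ Noa: 09:15-09:30, 10:15-11:45, 16:00-17:30.
The first common window of at least 75 minutes is 10:15-11:45, so the earliest start is 10:15.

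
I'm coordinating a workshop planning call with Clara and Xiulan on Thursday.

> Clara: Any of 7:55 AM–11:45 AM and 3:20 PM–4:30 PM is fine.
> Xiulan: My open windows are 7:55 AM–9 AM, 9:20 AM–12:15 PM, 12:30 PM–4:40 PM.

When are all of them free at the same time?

Clara ∩ Xiulan: 07:55-09:00, 09:20-11:45, 15:20-16:30.

07:55-09:00, 09:20-11:45, 15:20-16:30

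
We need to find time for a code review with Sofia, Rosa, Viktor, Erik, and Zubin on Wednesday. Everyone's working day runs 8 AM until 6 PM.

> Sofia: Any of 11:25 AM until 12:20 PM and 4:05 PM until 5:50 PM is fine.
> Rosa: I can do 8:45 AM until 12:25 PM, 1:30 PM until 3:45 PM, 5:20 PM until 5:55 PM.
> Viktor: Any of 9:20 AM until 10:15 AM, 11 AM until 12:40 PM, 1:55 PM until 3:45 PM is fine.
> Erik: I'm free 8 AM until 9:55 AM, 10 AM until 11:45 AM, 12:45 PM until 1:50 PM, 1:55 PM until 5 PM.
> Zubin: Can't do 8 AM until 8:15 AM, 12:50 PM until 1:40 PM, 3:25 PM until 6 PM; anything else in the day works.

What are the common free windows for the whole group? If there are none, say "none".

Sofia free: 11:25-12:20, 16:05-17:50.
Rosa free: 08:45-12:25, 13:30-15:45, 17:20-17:55.
Viktor free: 09:20-10:15, 11:00-12:40, 13:55-15:45.
Erik free: 08:00-09:55, 10:00-11:45, 12:45-13:50, 13:55-17:00.
Zubin free: 08:15-12:50, 13:40-15:25 (invert busy blocks within the working day).
Sofia ∩ Rosa: 11:25-12:20, 17:20-17:50.
Sofia ∩ Rosa ∩ Viktor: 11:25-12:20.
Sofia ∩ Rosa ∩ Viktor ∩ Erik: 11:25-11:45.
Sofia ∩ Rosa ∩ Viktor ∩ Erik ∩ Zubin: 11:25-11:45.
Those are the intersection windows.

11:25-11:45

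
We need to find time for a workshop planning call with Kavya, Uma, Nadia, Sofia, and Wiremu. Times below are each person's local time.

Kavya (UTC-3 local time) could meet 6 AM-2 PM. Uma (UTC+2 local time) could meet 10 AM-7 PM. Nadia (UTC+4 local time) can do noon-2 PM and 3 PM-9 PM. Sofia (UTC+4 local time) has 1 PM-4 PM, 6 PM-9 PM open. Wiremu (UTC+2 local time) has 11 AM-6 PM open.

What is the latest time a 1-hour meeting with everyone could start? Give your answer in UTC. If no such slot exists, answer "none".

Kavya in UTC: 09:00-17:00 (add 3h to convert from UTC-3).
Uma in UTC: 08:00-17:00 (subtract 2h to convert from UTC+2).
Nadia in UTC: 08:00-10:00, 11:00-17:00 (subtract 4h to convert from UTC+4).
Sofia in UTC: 09:00-12:00, 14:00-17:00 (subtract 4h to convert from UTC+4).
Wiremu in UTC: 09:00-16:00 (subtract 2h to convert from UTC+2).
Kavya ∩ Uma: 09:00-17:00.
Kavya ∩ Uma ∩ Nadia: 09:00-10:00, 11:00-17:00.
Kavya ∩ Uma ∩ Nadia ∩ Sofia: 09:00-10:00, 11:00-12:00, 14:00-17:00.
Kavya ∩ Uma ∩ Nadia ∩ Sofia ∩ Wiremu: 09:00-10:00, 11:00-12:00, 14:00-16:00.
The last common window of at least 60 minutes is 14:00-16:00; a 60-minute meeting can start as late as 15:00 and still end by 16:00.

15:00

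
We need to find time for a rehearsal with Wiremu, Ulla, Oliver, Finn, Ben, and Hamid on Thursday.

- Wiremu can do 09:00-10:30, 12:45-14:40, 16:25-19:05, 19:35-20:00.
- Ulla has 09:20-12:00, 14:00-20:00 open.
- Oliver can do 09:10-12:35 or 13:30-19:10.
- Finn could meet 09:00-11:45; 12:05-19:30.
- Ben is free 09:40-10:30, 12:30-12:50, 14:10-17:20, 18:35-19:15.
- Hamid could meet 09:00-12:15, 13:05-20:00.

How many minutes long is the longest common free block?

Wiremu ∩ Ulla: 09:20-10:30, 14:00-14:40, 16:25-19:05, 19:35-20:00.
Wiremu ∩ Ulla ∩ Oliver: 09:20-10:30, 14:00-14:40, 16:25-19:05.
Wiremu ∩ Ulla ∩ Oliver ∩ Finn: 09:20-10:30, 14:00-14:40, 16:25-19:05.
Wiremu ∩ Ulla ∩ Oliver ∩ Finn ∩ Ben: 09:40-10:30, 14:10-14:40, 16:25-17:20, 18:35-19:05.
Wiremu ∩ Ulla ∩ Oliver ∩ Finn ∩ Ben ∩ Hamid: 09:40-10:30, 14:10-14:40, 16:25-17:20, 18:35-19:05.
The longest is 16:25-17:20 at 55 minutes.

55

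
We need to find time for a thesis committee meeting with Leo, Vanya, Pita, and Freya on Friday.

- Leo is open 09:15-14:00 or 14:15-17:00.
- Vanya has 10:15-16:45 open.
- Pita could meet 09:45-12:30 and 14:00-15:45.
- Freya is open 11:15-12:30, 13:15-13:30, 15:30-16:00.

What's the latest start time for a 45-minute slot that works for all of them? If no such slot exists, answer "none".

Leo ∩ Vanya: 10:15-14:00, 14:15-16:45.
Leo ∩ Vanya ∩ Pita: 10:15-12:30, 14:15-15:45.
Leo ∩ Vanya ∩ Pita ∩ Freya: 11:15-12:30, 15:30-15:45.
The last common window of at least 45 minutes is 11:15-12:30; a 45-minute meeting can start as late as 11:45 and still end by 12:30.

11:45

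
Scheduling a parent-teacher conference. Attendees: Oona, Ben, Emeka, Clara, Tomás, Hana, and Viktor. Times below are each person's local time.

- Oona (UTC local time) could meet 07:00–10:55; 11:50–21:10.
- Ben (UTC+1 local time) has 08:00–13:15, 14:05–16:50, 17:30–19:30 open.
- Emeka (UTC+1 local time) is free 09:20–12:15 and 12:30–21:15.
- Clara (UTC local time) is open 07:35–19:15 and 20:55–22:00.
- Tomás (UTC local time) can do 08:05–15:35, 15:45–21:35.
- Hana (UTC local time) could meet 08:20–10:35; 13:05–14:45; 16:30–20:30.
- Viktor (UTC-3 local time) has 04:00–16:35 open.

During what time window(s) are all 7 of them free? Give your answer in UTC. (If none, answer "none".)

08:20-10:35, 13:05-14:45, 16:30-18:30

Oona in UTC: 07:00-10:55, 11:50-21:10.
Ben in UTC: 07:00-12:15, 13:05-15:50, 16:30-18:30 (subtract 1h to convert from UTC+1).
Emeka in UTC: 08:20-11:15, 11:30-20:15 (subtract 1h to convert from UTC+1).
Clara in UTC: 07:35-19:15, 20:55-22:00.
Tomás in UTC: 08:05-15:35, 15:45-21:35.
Hana in UTC: 08:20-10:35, 13:05-14:45, 16:30-20:30.
Viktor in UTC: 07:00-19:35 (add 3h to convert from UTC-3).
Oona ∩ Ben: 07:00-10:55, 11:50-12:15, 13:05-15:50, 16:30-18:30.
Oona ∩ Ben ∩ Emeka: 08:20-10:55, 11:50-12:15, 13:05-15:50, 16:30-18:30.
Oona ∩ Ben ∩ Emeka ∩ Clara: 08:20-10:55, 11:50-12:15, 13:05-15:50, 16:30-18:30.
Oona ∩ Ben ∩ Emeka ∩ Clara ∩ Tomás: 08:20-10:55, 11:50-12:15, 13:05-15:35, 15:45-15:50, 16:30-18:30.
Oona ∩ Ben ∩ Emeka ∩ Clara ∩ Tomás ∩ Hana: 08:20-10:35, 13:05-14:45, 16:30-18:30.
Oona ∩ Ben ∩ Emeka ∩ Clara ∩ Tomás ∩ Hana ∩ Viktor: 08:20-10:35, 13:05-14:45, 16:30-18:30.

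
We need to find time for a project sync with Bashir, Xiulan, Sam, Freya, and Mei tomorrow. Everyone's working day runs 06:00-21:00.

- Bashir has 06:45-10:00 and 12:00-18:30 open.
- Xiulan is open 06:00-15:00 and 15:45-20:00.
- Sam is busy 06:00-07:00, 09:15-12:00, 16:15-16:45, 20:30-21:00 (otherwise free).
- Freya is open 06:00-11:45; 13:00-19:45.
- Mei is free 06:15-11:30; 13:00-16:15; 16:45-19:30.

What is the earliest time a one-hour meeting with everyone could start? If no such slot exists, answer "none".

Bashir free: 06:45-10:00, 12:00-18:30.
Xiulan free: 06:00-15:00, 15:45-20:00.
Sam free: 07:00-09:15, 12:00-16:15, 16:45-20:30 (invert busy blocks within the working day).
Freya free: 06:00-11:45, 13:00-19:45.
Mei free: 06:15-11:30, 13:00-16:15, 16:45-19:30.
Bashir ∩ Xiulan: 06:45-10:00, 12:00-15:00, 15:45-18:30.
Bashir ∩ Xiulan ∩ Sam: 07:00-09:15, 12:00-15:00, 15:45-16:15, 16:45-18:30.
Bashir ∩ Xiulan ∩ Sam ∩ Freya: 07:00-09:15, 13:00-15:00, 15:45-16:15, 16:45-18:30.
Bashir ∩ Xiulan ∩ Sam ∩ Freya ∩ Mei: 07:00-09:15, 13:00-15:00, 15:45-16:15, 16:45-18:30.
The first common window of at least 60 minutes is 07:00-09:15, so the earliest start is 07:00.

07:00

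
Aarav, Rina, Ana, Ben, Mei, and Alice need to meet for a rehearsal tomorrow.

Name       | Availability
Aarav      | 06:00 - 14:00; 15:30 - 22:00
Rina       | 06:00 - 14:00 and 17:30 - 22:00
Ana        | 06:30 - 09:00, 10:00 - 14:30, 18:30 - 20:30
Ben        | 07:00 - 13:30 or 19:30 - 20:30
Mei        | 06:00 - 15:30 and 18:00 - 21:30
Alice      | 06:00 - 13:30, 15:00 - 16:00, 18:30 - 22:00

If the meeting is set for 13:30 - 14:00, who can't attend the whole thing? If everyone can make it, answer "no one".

Aarav: free for 13:30-14:00. Rina: free for 13:30-14:00. Ana: free for 13:30-14:00. Ben: not fully free for 13:30-14:00. Mei: free for 13:30-14:00. Alice: not fully free for 13:30-14:00.

Alice, Ben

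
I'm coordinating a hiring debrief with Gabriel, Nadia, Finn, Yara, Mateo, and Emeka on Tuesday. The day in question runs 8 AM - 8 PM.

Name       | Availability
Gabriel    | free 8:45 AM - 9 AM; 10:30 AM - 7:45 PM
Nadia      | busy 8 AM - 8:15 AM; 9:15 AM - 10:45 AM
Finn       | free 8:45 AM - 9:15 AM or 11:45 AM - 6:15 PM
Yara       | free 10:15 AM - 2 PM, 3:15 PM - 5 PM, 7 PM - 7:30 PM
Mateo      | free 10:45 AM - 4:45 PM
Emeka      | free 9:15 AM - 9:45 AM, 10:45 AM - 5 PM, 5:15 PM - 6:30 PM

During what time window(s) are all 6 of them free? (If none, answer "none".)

11:45-14:00, 15:15-16:45

Gabriel free: 08:45-09:00, 10:30-19:45.
Nadia free: 08:15-09:15, 10:45-20:00 (invert busy blocks within the working day).
Finn free: 08:45-09:15, 11:45-18:15.
Yara free: 10:15-14:00, 15:15-17:00, 19:00-19:30.
Mateo free: 10:45-16:45.
Emeka free: 09:15-09:45, 10:45-17:00, 17:15-18:30.
Gabriel ∩ Nadia: 08:45-09:00, 10:45-19:45.
Gabriel ∩ Nadia ∩ Finn: 08:45-09:00, 11:45-18:15.
Gabriel ∩ Nadia ∩ Finn ∩ Yara: 11:45-14:00, 15:15-17:00.
Gabriel ∩ Nadia ∩ Finn ∩ Yara ∩ Mateo: 11:45-14:00, 15:15-16:45.
Gabriel ∩ Nadia ∩ Finn ∩ Yara ∩ Mateo ∩ Emeka: 11:45-14:00, 15:15-16:45.
So the common availability across everyone is 11:45-14:00, 15:15-16:45.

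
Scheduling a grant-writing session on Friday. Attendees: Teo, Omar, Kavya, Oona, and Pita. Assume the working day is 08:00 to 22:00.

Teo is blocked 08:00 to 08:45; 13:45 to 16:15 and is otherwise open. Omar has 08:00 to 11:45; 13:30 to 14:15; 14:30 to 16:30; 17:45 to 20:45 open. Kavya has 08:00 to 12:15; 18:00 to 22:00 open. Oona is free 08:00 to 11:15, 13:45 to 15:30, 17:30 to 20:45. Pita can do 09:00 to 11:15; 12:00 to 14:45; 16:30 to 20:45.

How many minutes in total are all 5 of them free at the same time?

Teo free: 08:45-13:45, 16:15-22:00 (invert busy blocks within the working day).
Omar free: 08:00-11:45, 13:30-14:15, 14:30-16:30, 17:45-20:45.
Kavya free: 08:00-12:15, 18:00-22:00.
Oona free: 08:00-11:15, 13:45-15:30, 17:30-20:45.
Pita free: 09:00-11:15, 12:00-14:45, 16:30-20:45.
Teo ∩ Omar: 08:45-11:45, 13:30-13:45, 16:15-16:30, 17:45-20:45.
Teo ∩ Omar ∩ Kavya: 08:45-11:45, 18:00-20:45.
Teo ∩ Omar ∩ Kavya ∩ Oona: 08:45-11:15, 18:00-20:45.
Teo ∩ Omar ∩ Kavya ∩ Oona ∩ Pita: 09:00-11:15, 18:00-20:45.
Summing the common windows: 135 + 165 = 300 minutes.

300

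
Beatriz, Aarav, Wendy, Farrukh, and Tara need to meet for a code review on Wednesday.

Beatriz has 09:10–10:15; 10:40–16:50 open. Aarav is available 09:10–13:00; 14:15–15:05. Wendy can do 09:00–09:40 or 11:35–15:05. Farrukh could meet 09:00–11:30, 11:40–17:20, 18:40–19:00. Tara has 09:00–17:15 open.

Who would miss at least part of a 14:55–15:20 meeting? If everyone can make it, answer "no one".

Beatriz: free for 14:55-15:20. Aarav: not fully free for 14:55-15:20. Wendy: not fully free for 14:55-15:20. Farrukh: free for 14:55-15:20. Tara: free for 14:55-15:20.

Aarav, Wendy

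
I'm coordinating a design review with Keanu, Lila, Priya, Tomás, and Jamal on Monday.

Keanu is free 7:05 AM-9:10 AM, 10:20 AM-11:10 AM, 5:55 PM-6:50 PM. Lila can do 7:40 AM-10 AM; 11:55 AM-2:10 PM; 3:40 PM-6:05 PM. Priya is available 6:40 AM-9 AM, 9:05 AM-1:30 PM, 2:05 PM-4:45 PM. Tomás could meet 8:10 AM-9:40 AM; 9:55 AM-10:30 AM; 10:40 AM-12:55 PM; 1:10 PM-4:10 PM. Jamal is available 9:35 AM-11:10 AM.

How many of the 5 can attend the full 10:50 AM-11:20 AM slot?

Priya and Tomás can make the full 10:50-11:20 slot — that's 2.

2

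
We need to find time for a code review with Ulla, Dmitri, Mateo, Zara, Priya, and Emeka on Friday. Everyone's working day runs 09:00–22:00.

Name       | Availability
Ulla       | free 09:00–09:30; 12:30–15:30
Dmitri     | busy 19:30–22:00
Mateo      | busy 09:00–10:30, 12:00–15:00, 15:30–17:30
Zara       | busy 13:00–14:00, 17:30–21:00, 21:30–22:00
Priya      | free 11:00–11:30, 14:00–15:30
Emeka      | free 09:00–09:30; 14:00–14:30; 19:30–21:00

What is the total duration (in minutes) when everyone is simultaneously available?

Ulla free: 09:00-09:30, 12:30-15:30.
Dmitri free: 09:00-19:30 (invert busy blocks within the working day).
Mateo free: 10:30-12:00, 15:00-15:30, 17:30-22:00 (invert busy blocks within the working day).
Zara free: 09:00-13:00, 14:00-17:30, 21:00-21:30 (invert busy blocks within the working day).
Priya free: 11:00-11:30, 14:00-15:30.
Emeka free: 09:00-09:30, 14:00-14:30, 19:30-21:00.
Ulla ∩ Dmitri: 09:00-09:30, 12:30-15:30.
Ulla ∩ Dmitri ∩ Mateo: 15:00-15:30.
Ulla ∩ Dmitri ∩ Mateo ∩ Zara: 15:00-15:30.
Ulla ∩ Dmitri ∩ Mateo ∩ Zara ∩ Priya: 15:00-15:30.
Ulla ∩ Dmitri ∩ Mateo ∩ Zara ∩ Priya ∩ Emeka: ∅.
There is no time when everyone is free.
There is no common window, so the total is 0 minutes.

0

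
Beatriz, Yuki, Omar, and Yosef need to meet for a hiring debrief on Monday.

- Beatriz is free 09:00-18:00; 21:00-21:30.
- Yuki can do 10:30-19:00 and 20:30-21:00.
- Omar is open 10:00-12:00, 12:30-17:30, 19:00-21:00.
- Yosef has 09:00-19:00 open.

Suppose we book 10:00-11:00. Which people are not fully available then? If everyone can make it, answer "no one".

Beatriz: free for 10:00-11:00. Yuki: not fully free for 10:00-11:00. Omar: free for 10:00-11:00. Yosef: free for 10:00-11:00.

Yuki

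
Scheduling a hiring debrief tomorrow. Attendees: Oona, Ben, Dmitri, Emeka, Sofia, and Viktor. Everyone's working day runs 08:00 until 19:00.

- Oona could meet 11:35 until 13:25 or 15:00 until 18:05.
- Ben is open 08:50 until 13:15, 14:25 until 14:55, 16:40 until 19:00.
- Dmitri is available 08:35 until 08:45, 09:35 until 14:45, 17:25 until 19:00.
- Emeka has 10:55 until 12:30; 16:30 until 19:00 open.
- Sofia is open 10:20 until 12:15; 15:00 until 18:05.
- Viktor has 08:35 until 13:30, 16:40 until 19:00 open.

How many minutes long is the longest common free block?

Oona ∩ Ben: 11:35-13:15, 16:40-18:05.
Oona ∩ Ben ∩ Dmitri: 11:35-13:15, 17:25-18:05.
Oona ∩ Ben ∩ Dmitri ∩ Emeka: 11:35-12:30, 17:25-18:05.
Oona ∩ Ben ∩ Dmitri ∩ Emeka ∩ Sofia: 11:35-12:15, 17:25-18:05.
Oona ∩ Ben ∩ Dmitri ∩ Emeka ∩ Sofia ∩ Viktor: 11:35-12:15, 17:25-18:05.
The longest is 11:35-12:15 at 40 minutes.

40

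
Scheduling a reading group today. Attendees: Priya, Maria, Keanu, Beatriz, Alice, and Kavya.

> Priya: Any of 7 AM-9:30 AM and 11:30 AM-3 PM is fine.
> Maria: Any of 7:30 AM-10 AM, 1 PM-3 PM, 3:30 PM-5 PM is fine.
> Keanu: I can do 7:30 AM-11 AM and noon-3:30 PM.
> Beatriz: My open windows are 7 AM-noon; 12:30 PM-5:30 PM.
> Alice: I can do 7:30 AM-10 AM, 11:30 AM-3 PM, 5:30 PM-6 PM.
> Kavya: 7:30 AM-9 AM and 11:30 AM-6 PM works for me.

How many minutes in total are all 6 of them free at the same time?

Priya ∩ Maria: 07:30-09:30, 13:00-15:00.
Priya ∩ Maria ∩ Keanu: 07:30-09:30, 13:00-15:00.
Priya ∩ Maria ∩ Keanu ∩ Beatriz: 07:30-09:30, 13:00-15:00.
Priya ∩ Maria ∩ Keanu ∩ Beatriz ∩ Alice: 07:30-09:30, 13:00-15:00.
Priya ∩ Maria ∩ Keanu ∩ Beatriz ∩ Alice ∩ Kavya: 07:30-09:00, 13:00-15:00.
Summing the common windows: 90 + 120 = 210 minutes.

210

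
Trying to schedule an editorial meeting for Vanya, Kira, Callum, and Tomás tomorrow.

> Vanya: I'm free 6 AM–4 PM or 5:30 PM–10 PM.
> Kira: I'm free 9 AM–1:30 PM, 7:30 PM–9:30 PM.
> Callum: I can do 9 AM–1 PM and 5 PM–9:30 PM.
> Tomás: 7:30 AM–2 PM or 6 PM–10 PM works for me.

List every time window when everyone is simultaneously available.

Vanya ∩ Kira: 09:00-13:30, 19:30-21:30.
Vanya ∩ Kira ∩ Callum: 09:00-13:00, 19:30-21:30.
Vanya ∩ Kira ∩ Callum ∩ Tomás: 09:00-13:00, 19:30-21:30.
So the common availability across everyone is 09:00-13:00, 19:30-21:30.

09:00-13:00, 19:30-21:30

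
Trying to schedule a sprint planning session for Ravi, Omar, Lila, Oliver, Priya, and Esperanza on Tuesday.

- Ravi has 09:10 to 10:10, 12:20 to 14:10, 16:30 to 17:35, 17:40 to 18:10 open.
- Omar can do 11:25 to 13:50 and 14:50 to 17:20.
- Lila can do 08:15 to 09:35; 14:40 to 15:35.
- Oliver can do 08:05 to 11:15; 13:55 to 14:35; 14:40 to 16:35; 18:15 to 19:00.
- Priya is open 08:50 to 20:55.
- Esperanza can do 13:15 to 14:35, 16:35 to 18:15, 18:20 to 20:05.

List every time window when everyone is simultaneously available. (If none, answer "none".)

none

Ravi ∩ Omar: 12:20-13:50, 16:30-17:20.
Ravi ∩ Omar ∩ Lila: ∅.
Ravi ∩ Omar ∩ Lila ∩ Oliver: ∅.
Ravi ∩ Omar ∩ Lila ∩ Oliver ∩ Priya: ∅.
Ravi ∩ Omar ∩ Lila ∩ Oliver ∩ Priya ∩ Esperanza: ∅.
There is no time when everyone is free.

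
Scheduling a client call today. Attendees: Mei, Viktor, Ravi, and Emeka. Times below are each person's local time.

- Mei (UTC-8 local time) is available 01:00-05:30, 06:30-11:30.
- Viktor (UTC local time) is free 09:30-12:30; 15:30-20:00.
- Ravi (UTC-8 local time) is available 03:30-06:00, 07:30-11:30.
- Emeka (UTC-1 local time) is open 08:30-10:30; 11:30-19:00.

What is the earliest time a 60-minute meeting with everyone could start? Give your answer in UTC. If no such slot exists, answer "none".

Mei in UTC: 09:00-13:30, 14:30-19:30 (add 8h to convert from UTC-8).
Viktor in UTC: 09:30-12:30, 15:30-20:00.
Ravi in UTC: 11:30-14:00, 15:30-19:30 (add 8h to convert from UTC-8).
Emeka in UTC: 09:30-11:30, 12:30-20:00 (add 1h to convert from UTC-1).
Mei ∩ Viktor: 09:30-12:30, 15:30-19:30.
Mei ∩ Viktor ∩ Ravi: 11:30-12:30, 15:30-19:30.
Mei ∩ Viktor ∩ Ravi ∩ Emeka: 15:30-19:30.
The first common window of at least 60 minutes is 15:30-19:30, so the earliest start is 15:30.

15:30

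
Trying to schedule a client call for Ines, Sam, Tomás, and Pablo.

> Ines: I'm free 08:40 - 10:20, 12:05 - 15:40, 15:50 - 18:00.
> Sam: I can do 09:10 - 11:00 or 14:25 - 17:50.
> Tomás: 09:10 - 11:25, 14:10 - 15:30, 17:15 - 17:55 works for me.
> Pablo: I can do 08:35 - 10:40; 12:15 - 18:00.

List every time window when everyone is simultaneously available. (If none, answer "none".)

Ines ∩ Sam: 09:10-10:20, 14:25-15:40, 15:50-17:50.
Ines ∩ Sam ∩ Tomás: 09:10-10:20, 14:25-15:30, 17:15-17:50.
Ines ∩ Sam ∩ Tomás ∩ Pablo: 09:10-10:20, 14:25-15:30, 17:15-17:50.

09:10-10:20, 14:25-15:30, 17:15-17:50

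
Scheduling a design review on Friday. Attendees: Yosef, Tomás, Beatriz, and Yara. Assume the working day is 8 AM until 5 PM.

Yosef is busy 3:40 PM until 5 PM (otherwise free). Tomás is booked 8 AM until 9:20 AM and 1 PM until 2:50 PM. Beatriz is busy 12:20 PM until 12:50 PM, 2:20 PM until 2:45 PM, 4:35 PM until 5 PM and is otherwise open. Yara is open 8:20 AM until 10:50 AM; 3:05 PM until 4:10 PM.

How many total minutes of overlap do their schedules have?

125

Yosef free: 08:00-15:40 (invert busy blocks within the working day).
Tomás free: 09:20-13:00, 14:50-17:00 (invert busy blocks within the working day).
Beatriz free: 08:00-12:20, 12:50-14:20, 14:45-16:35 (invert busy blocks within the working day).
Yara free: 08:20-10:50, 15:05-16:10.
Yosef ∩ Tomás: 09:20-13:00, 14:50-15:40.
Yosef ∩ Tomás ∩ Beatriz: 09:20-12:20, 12:50-13:00, 14:50-15:40.
Yosef ∩ Tomás ∩ Beatriz ∩ Yara: 09:20-10:50, 15:05-15:40.
Those are the intersection windows.
Summing the common windows: 90 + 35 = 125 minutes.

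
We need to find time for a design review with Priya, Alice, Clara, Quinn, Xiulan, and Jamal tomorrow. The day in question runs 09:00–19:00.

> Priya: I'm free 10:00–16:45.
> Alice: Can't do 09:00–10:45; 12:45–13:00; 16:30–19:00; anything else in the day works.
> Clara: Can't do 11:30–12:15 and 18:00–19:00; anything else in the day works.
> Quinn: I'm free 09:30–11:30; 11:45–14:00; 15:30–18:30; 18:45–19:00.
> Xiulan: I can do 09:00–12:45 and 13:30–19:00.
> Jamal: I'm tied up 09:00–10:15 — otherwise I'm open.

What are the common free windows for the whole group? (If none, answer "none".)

10:45-11:30, 12:15-12:45, 13:30-14:00, 15:30-16:30

Priya free: 10:00-16:45.
Alice free: 10:45-12:45, 13:00-16:30 (invert busy blocks within the working day).
Clara free: 09:00-11:30, 12:15-18:00 (invert busy blocks within the working day).
Quinn free: 09:30-11:30, 11:45-14:00, 15:30-18:30, 18:45-19:00.
Xiulan free: 09:00-12:45, 13:30-19:00.
Jamal free: 10:15-19:00 (invert busy blocks within the working day).
Priya ∩ Alice: 10:45-12:45, 13:00-16:30.
Priya ∩ Alice ∩ Clara: 10:45-11:30, 12:15-12:45, 13:00-16:30.
Priya ∩ Alice ∩ Clara ∩ Quinn: 10:45-11:30, 12:15-12:45, 13:00-14:00, 15:30-16:30.
Priya ∩ Alice ∩ Clara ∩ Quinn ∩ Xiulan: 10:45-11:30, 12:15-12:45, 13:30-14:00, 15:30-16:30.
Priya ∩ Alice ∩ Clara ∩ Quinn ∩ Xiulan ∩ Jamal: 10:45-11:30, 12:15-12:45, 13:30-14:00, 15:30-16:30.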